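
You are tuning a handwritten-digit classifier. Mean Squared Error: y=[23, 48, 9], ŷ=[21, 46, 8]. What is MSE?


Squared errors: (23-21)²=4, (48-46)²=4, (9-8)²=1
Sum = 9
MSE = 9/3 = 3

3


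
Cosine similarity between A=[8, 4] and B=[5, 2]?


A·B = 8·5 + 4·2 = 48
‖A‖ = √80 = 8.9443, ‖B‖ = √29 = 5.3852
cos = 48/(√80·√29) = 48/√2320 = 0.9965

0.9965


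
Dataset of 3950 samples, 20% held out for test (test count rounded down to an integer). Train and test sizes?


Test = ⌊3950·20/100⌋ = 790
Train = 3950 - 790 = 3160

Train: 3160, Test: 790


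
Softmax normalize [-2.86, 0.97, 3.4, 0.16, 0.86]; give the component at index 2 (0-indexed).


Exponentials: e^-2.86=0.0573, e^0.97=2.6379, e^3.4=29.9641, e^0.16=1.1735, e^0.86=2.3632
Sum = 36.196
Softmax = [0.0016, 0.0729, 0.8278, 0.0324, 0.0653]
p[2] = 29.9641/36.196 = 0.8278

0.8278


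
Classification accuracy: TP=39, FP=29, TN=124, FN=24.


Accuracy = (TP+TN)/(TP+TN+FP+FN)
= (39+124)/(216)
= 163/216 = 75.46%

75.46%


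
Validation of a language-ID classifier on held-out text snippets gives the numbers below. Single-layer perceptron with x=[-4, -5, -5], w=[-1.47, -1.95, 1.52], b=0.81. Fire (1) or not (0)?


z = (-4)·(-1.47) + (-5)·(-1.95) + (-5)·(1.52) + 0.81
  = 8.84
step(z) = 1 (z≥0)

1


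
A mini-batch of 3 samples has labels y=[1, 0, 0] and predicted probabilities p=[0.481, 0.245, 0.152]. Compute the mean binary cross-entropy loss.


L[0] = -ln(0.481) = 0.7319
L[1] = -ln(1-0.245) = -ln(0.755) = 0.281
L[2] = -ln(1-0.152) = -ln(0.848) = 0.1649
mean = (0.7319 + 0.281 + 0.1649)/3 = 0.3926

0.3926


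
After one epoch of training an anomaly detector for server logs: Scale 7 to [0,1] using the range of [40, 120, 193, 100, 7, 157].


min=7, max=193
(7-7)/(193-7) = 0/186 = 0.0

0.0


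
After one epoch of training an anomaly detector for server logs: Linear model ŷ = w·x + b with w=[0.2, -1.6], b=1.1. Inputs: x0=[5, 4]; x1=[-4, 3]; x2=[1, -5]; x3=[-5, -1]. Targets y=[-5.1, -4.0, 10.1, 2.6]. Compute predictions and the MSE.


ŷ0 = (0.2)·(5) + (-1.6)·(4) + 1.1 = -4.3
ŷ1 = (0.2)·(-4) + (-1.6)·(3) + 1.1 = -4.5
ŷ2 = (0.2)·(1) + (-1.6)·(-5) + 1.1 = 9.3
ŷ3 = (0.2)·(-5) + (-1.6)·(-1) + 1.1 = 1.7
errors² = [0.64, 0.25, 0.64, 0.81]
MSE = 2.3400/4 = 0.585

0.585


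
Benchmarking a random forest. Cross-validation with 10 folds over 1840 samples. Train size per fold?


Fold size = 1840/10 = 184
Training per fold = 1840 - 184 = 1656

1656


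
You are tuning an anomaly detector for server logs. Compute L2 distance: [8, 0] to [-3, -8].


d = √((8+ 3)² + (0+ 8)²)
  = √(121 + 64)
  = √185 = 13.6015

13.6015


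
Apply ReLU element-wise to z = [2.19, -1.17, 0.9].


ReLU(2.19) = max(0, 2.19) = 2.19
ReLU(-1.17) = max(0, -1.17) = 0.0
ReLU(0.9) = max(0, 0.9) = 0.9
result = [2.19, 0.0, 0.9]

[2.19, 0.0, 0.9]


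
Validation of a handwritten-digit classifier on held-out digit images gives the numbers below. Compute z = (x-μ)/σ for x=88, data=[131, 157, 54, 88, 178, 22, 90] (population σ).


μ = 102.8571, σ = 51.6594
z = (88 - 102.8571)/51.6594 = -0.2876

-0.2876


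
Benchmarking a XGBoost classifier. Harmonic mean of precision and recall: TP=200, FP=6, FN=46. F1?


Precision = 200/206 = 0.9709
Recall = 200/246 = 0.813
F1 = 2·P·R/(P+R) = 2·TP/(2·TP+FP+FN) = 400/(400+6+46) = 400/452 = 0.885

0.885


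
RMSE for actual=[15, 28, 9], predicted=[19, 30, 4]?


MSE = 45/3 = 15
RMSE = √(45/3) = 3.873

3.873


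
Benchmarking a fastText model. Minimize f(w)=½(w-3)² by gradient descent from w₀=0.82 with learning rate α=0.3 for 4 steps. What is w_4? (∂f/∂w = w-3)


step 1: grad = 0.82-3 = -2.18; w = 0.82 - 0.3·(-2.18) = 1.474
step 2: grad = 1.474-3 = -1.526; w = 1.474 - 0.3·(-1.526) = 1.9318
step 3: grad = 1.9318-3 = -1.0682; w = 1.9318 - 0.3·(-1.0682) = 2.25226
step 4: grad = 2.25226-3 = -0.74774; w = 2.25226 - 0.3·(-0.74774) = 2.476582

2.476582


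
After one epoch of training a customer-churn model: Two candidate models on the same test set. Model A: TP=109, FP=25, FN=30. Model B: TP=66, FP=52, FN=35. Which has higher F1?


Model A: P=109/134=0.8134, R=109/139=0.7842, F1=2PR/(P+R)=2TP/(2TP+FP+FN)=218/273=0.7985
Model B: P=66/118=0.5593, R=66/101=0.6535, F1=2PR/(P+R)=2TP/(2TP+FP+FN)=132/219=0.6027
0.7985 > 0.6027 → Model A

Model A


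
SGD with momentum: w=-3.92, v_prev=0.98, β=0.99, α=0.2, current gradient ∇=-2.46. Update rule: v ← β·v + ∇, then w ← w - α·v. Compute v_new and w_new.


v_new = 0.99·0.98 - 2.46 = 0.9702 - 2.46 = -1.4898
w_new = -3.92 - 0.2·-1.4898 = -3.92 + 0.29796 = -3.62204

v_new=-1.4898, w_new=-3.62204


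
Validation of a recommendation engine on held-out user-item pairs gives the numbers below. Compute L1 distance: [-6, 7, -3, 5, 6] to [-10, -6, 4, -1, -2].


d = |-6+ 10| + |7+ 6| + |-3-4| + |5+ 1| + |6+ 2|
  = 4 + 13 + 7 + 6 + 8
  = 38

38


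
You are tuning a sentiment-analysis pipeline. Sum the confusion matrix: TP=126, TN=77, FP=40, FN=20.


Total = TP + TN + FP + FN
= 126 + 77 + 40 + 20
= 263
(Predicted positive: 166, predicted negative: 97)

263


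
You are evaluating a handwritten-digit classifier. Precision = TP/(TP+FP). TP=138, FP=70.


Precision = TP/(TP+FP)
= 138/(138+70)
= 138/208 = 66.35%

66.35%


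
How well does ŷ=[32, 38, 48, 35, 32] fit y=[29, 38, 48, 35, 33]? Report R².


ȳ = 36.6
SS_res = Σ(y-ŷ)² = 10
SS_tot = Σ(y-ȳ)² = 205.2
R² = 1 - SS_res/SS_tot = 1 - 0.0487 = 0.9513

0.9513


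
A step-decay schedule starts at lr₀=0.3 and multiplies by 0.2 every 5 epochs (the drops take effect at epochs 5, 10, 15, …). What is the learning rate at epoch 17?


n_drops = ⌊17/5⌋ = 3
lr = 0.3·0.2^3 = 0.3·0.008 = 0.0024

0.0024


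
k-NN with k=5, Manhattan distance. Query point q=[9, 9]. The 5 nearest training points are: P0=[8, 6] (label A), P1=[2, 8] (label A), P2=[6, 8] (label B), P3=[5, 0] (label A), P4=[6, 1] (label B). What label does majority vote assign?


d(q,P0) = 4  (label A)
d(q,P1) = 8  (label A)
d(q,P2) = 4  (label B)
d(q,P3) = 13  (label A)
d(q,P4) = 11  (label B)
Votes: A=3, B=2
Majority → A

A


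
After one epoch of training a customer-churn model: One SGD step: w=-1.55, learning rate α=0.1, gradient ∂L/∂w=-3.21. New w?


w_new = w - α·∇
= -1.55 - 0.1·-3.21
= -1.55 + 0.321
= -1.229

-1.229


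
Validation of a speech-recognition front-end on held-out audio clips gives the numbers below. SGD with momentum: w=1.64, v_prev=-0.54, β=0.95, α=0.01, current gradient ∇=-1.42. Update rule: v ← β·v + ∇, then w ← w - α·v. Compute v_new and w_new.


v_new = 0.95·-0.54 - 1.42 = -0.513 - 1.42 = -1.933
w_new = 1.64 - 0.01·-1.933 = 1.64 + 0.01933 = 1.65933

v_new=-1.933, w_new=1.65933


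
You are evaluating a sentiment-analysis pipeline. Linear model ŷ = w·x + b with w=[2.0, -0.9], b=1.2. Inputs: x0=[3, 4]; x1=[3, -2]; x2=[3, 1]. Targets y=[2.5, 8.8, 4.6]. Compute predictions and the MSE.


ŷ0 = (2.0)·(3) + (-0.9)·(4) + 1.2 = 3.6
ŷ1 = (2.0)·(3) + (-0.9)·(-2) + 1.2 = 9.0
ŷ2 = (2.0)·(3) + (-0.9)·(1) + 1.2 = 6.3
errors² = [1.21, 0.04, 2.89]
MSE = 4.1400/3 = 1.38

1.38


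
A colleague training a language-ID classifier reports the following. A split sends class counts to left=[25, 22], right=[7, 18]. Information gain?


Parent = [32, 40], H_parent = 0.9911
H_left = 0.9971 (n=47), H_right = 0.8555 (n=25)
H_children = (47/72)·0.9971 + (25/72)·0.8555 = 0.9479
IG = 0.9911 - 0.9479 = 0.0432

0.0432


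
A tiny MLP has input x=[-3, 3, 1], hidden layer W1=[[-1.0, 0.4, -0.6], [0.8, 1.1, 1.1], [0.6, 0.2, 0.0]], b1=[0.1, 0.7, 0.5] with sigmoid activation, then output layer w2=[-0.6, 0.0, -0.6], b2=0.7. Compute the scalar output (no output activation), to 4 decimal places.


z1[0] = (-1.0)·(-3) + (0.4)·(3) + (-0.6)·(1) + 0.1 = 3.7
z1[1] = (0.8)·(-3) + (1.1)·(3) + (1.1)·(1) + 0.7 = 2.7
z1[2] = (0.6)·(-3) + (0.2)·(3) + (0.0)·(1) + 0.5 = -0.7
h = sigmoid(z1) = [0.9759, 0.937, 0.3318]
output = (-0.6)·(0.9759) + (0.0)·(0.937) + (-0.6)·(0.3318) + 0.7 = -0.0846

-0.0846


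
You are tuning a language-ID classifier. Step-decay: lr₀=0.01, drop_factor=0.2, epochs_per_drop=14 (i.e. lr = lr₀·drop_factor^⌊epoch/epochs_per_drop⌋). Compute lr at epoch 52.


n_drops = ⌊52/14⌋ = 3
lr = 0.01·0.2^3 = 0.01·0.008 = 0.00008

0.00008


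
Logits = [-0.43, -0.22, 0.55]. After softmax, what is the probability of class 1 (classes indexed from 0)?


Exponentials: e^-0.43=0.6505, e^-0.22=0.8025, e^0.55=1.7333
Sum = 3.1863
Softmax = [0.2042, 0.2519, 0.544]
p[1] = 0.8025/3.1863 = 0.2519

0.2519


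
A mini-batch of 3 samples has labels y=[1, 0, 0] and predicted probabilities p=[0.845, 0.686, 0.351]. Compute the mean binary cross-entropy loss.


L[0] = -ln(0.845) = 0.1684
L[1] = -ln(1-0.686) = -ln(0.314) = 1.1584
L[2] = -ln(1-0.351) = -ln(0.649) = 0.4323
mean = (0.1684 + 1.1584 + 0.4323)/3 = 0.5864

0.5864


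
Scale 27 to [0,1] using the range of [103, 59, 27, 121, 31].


min=27, max=121
(27-27)/(121-27) = 0/94 = 0.0

0.0


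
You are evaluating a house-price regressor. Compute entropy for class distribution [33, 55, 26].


Probabilities: [33/114, 55/114, 26/114] ≈ [0.2895, 0.4825, 0.2281]
H = -((33/114)·log₂(33/114) + (55/114)·log₂(55/114) + (26/114)·log₂(26/114))
  = 1.5114 bits

1.5114 bits


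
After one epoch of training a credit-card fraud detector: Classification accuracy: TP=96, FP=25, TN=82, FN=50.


Accuracy = (TP+TN)/(TP+TN+FP+FN)
= (96+82)/(253)
= 178/253 = 70.36%

70.36%


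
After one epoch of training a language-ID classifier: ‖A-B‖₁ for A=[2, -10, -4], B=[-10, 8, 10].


d = |2+ 10| + |-10-8| + |-4-10|
  = 12 + 18 + 14
  = 44

44


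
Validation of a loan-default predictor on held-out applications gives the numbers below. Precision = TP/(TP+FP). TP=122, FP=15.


Precision = TP/(TP+FP)
= 122/(122+15)
= 122/137 = 89.05%

89.05%


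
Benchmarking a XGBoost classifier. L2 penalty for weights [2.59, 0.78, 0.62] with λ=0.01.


‖w‖₂² = (2.59)² + (0.78)² + (0.62)²
     = 6.7081 + 0.6084 + 0.3844
     = 7.7009
λ·‖w‖₂² = 0.01·7.7009 = 0.077009

0.077009


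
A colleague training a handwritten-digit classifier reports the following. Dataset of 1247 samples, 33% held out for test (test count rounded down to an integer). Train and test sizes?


Test = ⌊1247·33/100⌋ = 411
Train = 1247 - 411 = 836

Train: 836, Test: 411


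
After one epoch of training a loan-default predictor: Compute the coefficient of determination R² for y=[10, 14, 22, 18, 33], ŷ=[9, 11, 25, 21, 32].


ȳ = 19.4
SS_res = Σ(y-ŷ)² = 29
SS_tot = Σ(y-ȳ)² = 311.2
R² = 1 - SS_res/SS_tot = 1 - 0.0932 = 0.9068

0.9068


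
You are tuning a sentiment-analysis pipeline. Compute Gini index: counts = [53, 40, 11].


Probabilities: [53/104, 40/104, 11/104] ≈ [0.5096, 0.3846, 0.1058]
Σpᵢ² = (2809 + 1600 + 121)/104² = 4530/10816
Gini = 1 - Σpᵢ² = 1 - 4530/10816 = 0.5812

0.5812


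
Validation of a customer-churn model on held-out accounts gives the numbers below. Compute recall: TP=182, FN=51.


Recall = TP/(TP+FN)
= 182/(182+51)
= 182/233 = 78.11%

78.11%


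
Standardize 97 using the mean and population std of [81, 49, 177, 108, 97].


μ = 102.4, σ = 42.2734
z = (97 - 102.4)/42.2734 = -0.1277

-0.1277


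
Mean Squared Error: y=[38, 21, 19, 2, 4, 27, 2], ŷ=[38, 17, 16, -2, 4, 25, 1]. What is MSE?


Squared errors: (38-38)²=0, (21-17)²=16, (19-16)²=9, (2+ 2)²=16, (4-4)²=0, (27-25)²=4, (2-1)²=1
Sum = 46
MSE = 46/7 = 46/7

46/7


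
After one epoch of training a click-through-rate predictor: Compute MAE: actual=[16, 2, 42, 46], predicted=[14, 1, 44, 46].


Absolute errors: |16-14|=2, |2-1|=1, |42-44|=2, |46-46|=0
Sum = 5
MAE = 5/4 = 5/4

5/4


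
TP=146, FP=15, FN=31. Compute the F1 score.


Precision = 146/161 = 0.9068
Recall = 146/177 = 0.8249
F1 = 2·P·R/(P+R) = 2·TP/(2·TP+FP+FN) = 292/(292+15+31) = 292/338 = 0.8639

0.8639


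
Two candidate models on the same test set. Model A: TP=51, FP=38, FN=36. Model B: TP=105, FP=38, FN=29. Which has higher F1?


Model A: P=51/89=0.573, R=51/87=0.5862, F1=2PR/(P+R)=2TP/(2TP+FP+FN)=102/176=0.5795
Model B: P=105/143=0.7343, R=105/134=0.7836, F1=2PR/(P+R)=2TP/(2TP+FP+FN)=210/277=0.7581
0.5795 < 0.7581 → Model B

Model B


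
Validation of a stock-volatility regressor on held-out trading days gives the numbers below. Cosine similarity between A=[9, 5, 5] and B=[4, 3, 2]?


A·B = 9·4 + 5·3 + 5·2 = 61
‖A‖ = √131 = 11.4455, ‖B‖ = √29 = 5.3852
cos = 61/(√131·√29) = 61/√3799 = 0.9897

0.9897


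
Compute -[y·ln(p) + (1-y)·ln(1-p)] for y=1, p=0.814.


BCE = -[y·ln(p) + (1-y)·ln(1-p)]
= -1·ln(0.814) - 0
= -ln(0.814) = 0.2058

0.2058


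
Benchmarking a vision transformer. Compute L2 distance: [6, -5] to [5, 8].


d = √((6-5)² + (-5-8)²)
  = √(1 + 169)
  = √170 = 13.0384

13.0384


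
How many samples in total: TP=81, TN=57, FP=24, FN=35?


Total = TP + TN + FP + FN
= 81 + 57 + 24 + 35
= 197
(Predicted positive: 105, predicted negative: 92)

197


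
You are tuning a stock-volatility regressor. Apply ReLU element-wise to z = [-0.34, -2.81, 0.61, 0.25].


ReLU(-0.34) = max(0, -0.34) = 0.0
ReLU(-2.81) = max(0, -2.81) = 0.0
ReLU(0.61) = max(0, 0.61) = 0.61
ReLU(0.25) = max(0, 0.25) = 0.25
result = [0.0, 0.0, 0.61, 0.25]

[0.0, 0.0, 0.61, 0.25]


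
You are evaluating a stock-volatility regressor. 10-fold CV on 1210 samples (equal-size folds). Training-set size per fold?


Fold size = 1210/10 = 121
Training per fold = 1210 - 121 = 1089

1089


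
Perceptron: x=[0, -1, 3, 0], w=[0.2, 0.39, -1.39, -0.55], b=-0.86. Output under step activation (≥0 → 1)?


z = (0)·(0.2) + (-1)·(0.39) + (3)·(-1.39) + (0)·(-0.55) - 0.86
  = -5.42
step(z) = 0 (z<0)

0


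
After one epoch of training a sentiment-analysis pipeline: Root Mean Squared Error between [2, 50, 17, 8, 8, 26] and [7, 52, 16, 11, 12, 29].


MSE = 64/6 = 10.6667
RMSE = √(64/6) = 3.266

3.266


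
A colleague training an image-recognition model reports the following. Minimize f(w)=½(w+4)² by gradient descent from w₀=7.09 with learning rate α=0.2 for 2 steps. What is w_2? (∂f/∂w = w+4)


step 1: grad = 7.09+4 = 11.09; w = 7.09 - 0.2·(11.09) = 4.872
step 2: grad = 4.872+4 = 8.872; w = 4.872 - 0.2·(8.872) = 3.0976

3.0976


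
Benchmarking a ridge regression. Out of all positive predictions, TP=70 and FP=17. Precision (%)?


Precision = TP/(TP+FP)
= 70/(70+17)
= 70/87 = 80.46%

80.46%


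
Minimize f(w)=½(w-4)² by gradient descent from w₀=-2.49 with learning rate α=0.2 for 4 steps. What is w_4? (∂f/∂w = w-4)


step 1: grad = -2.49-4 = -6.49; w = -2.49 - 0.2·(-6.49) = -1.192
step 2: grad = -1.192-4 = -5.192; w = -1.192 - 0.2·(-5.192) = -0.1536
step 3: grad = -0.1536-4 = -4.1536; w = -0.1536 - 0.2·(-4.1536) = 0.67712
step 4: grad = 0.67712-4 = -3.32288; w = 0.67712 - 0.2·(-3.32288) = 1.341696

1.341696


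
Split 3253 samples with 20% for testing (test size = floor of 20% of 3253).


Test = ⌊3253·20/100⌋ = 650
Train = 3253 - 650 = 2603

Train: 2603, Test: 650


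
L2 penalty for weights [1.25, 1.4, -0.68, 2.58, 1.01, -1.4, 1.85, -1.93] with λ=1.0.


‖w‖₂² = (1.25)² + (1.4)² + (-0.68)² + (2.58)² + (1.01)² + (-1.4)² + (1.85)² + (-1.93)²
     = 1.5625 + 1.96 + 0.4624 + 6.6564 + 1.0201 + 1.96 + 3.4225 + 3.7249
     = 20.7688
λ·‖w‖₂² = 1.0·20.7688 = 20.7688

20.7688


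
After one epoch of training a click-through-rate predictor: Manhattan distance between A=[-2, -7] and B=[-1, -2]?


d = |-2+ 1| + |-7+ 2|
  = 1 + 5
  = 6

6


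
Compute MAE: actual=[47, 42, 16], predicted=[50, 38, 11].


Absolute errors: |47-50|=3, |42-38|=4, |16-11|=5
Sum = 12
MAE = 12/3 = 4

4


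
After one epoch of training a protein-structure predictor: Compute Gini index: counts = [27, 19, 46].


Probabilities: [27/92, 19/92, 46/92] ≈ [0.2935, 0.2065, 0.5]
Σpᵢ² = (729 + 361 + 2116)/92² = 3206/8464
Gini = 1 - Σpᵢ² = 1 - 3206/8464 = 0.6212

0.6212


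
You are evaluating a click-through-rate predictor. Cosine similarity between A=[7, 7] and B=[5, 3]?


A·B = 7·5 + 7·3 = 56
‖A‖ = √98 = 9.8995, ‖B‖ = √34 = 5.831
cos = 56/(√98·√34) = 56/√3332 = 0.9701

0.9701


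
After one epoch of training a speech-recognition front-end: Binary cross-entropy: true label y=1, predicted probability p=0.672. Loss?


BCE = -[y·ln(p) + (1-y)·ln(1-p)]
= -1·ln(0.672) - 0
= -ln(0.672) = 0.3975

0.3975


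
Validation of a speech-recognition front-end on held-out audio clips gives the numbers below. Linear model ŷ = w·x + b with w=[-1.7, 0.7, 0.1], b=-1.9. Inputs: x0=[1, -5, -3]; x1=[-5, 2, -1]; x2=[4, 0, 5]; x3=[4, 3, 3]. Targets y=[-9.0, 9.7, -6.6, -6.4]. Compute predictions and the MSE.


ŷ0 = (-1.7)·(1) + (0.7)·(-5) + (0.1)·(-3) - 1.9 = -7.4
ŷ1 = (-1.7)·(-5) + (0.7)·(2) + (0.1)·(-1) - 1.9 = 7.9
ŷ2 = (-1.7)·(4) + (0.7)·(0) + (0.1)·(5) - 1.9 = -8.2
ŷ3 = (-1.7)·(4) + (0.7)·(3) + (0.1)·(3) - 1.9 = -6.3
errors² = [2.56, 3.24, 2.56, 0.01]
MSE = 8.3700/4 = 2.0925

2.0925


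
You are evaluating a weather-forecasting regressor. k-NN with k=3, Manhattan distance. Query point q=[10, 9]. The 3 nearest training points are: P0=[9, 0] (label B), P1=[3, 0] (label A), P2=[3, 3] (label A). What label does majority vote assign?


d(q,P0) = 10  (label B)
d(q,P1) = 16  (label A)
d(q,P2) = 13  (label A)
Votes: A=2, B=1
Majority → A

A


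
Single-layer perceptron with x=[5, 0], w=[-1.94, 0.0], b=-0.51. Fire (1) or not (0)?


z = (5)·(-1.94) + (0)·(0.0) - 0.51
  = -10.21
step(z) = 0 (z<0)

0


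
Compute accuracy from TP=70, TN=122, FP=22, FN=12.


Accuracy = (TP+TN)/(TP+TN+FP+FN)
= (70+122)/(226)
= 192/226 = 84.96%

84.96%


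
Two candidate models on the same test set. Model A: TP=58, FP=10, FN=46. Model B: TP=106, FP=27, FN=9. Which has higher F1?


Model A: P=58/68=0.8529, R=58/104=0.5577, F1=2PR/(P+R)=2TP/(2TP+FP+FN)=116/172=0.6744
Model B: P=106/133=0.797, R=106/115=0.9217, F1=2PR/(P+R)=2TP/(2TP+FP+FN)=212/248=0.8548
0.6744 < 0.8548 → Model B

Model B


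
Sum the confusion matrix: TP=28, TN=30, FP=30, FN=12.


Total = TP + TN + FP + FN
= 28 + 30 + 30 + 12
= 100
(Predicted positive: 58, predicted negative: 42)

100


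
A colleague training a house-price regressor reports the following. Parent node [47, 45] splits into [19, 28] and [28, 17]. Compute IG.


Parent = [47, 45], H_parent = 0.9997
H_left = 0.9734 (n=47), H_right = 0.9565 (n=45)
H_children = (47/92)·0.9734 + (45/92)·0.9565 = 0.9651
IG = 0.9997 - 0.9651 = 0.0346

0.0346


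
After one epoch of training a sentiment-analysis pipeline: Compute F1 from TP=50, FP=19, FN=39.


Precision = 50/69 = 0.7246
Recall = 50/89 = 0.5618
F1 = 2·P·R/(P+R) = 2·TP/(2·TP+FP+FN) = 100/(100+19+39) = 100/158 = 0.6329

0.6329


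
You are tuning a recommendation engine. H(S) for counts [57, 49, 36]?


Probabilities: [57/142, 49/142, 36/142] ≈ [0.4014, 0.3451, 0.2535]
H = -((57/142)·log₂(57/142) + (49/142)·log₂(49/142) + (36/142)·log₂(36/142))
  = 1.5602 bits

1.5602 bits


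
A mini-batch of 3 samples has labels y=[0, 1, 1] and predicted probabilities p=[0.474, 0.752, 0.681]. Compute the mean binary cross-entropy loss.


L[0] = -ln(1-0.474) = -ln(0.526) = 0.6425
L[1] = -ln(0.752) = 0.285
L[2] = -ln(0.681) = 0.3842
mean = (0.6425 + 0.285 + 0.3842)/3 = 0.4372

0.4372


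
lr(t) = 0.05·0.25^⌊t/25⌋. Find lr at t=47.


n_drops = ⌊47/25⌋ = 1
lr = 0.05·0.25^1 = 0.05·0.25 = 0.0125

0.0125


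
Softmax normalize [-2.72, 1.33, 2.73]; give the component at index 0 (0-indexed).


Exponentials: e^-2.72=0.0659, e^1.33=3.781, e^2.73=15.3329
Sum = 19.1798
Softmax = [0.0034, 0.1971, 0.7994]
p[0] = 0.0659/19.1798 = 0.0034

0.0034


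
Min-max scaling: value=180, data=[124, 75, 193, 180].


min=75, max=193
(180-75)/(193-75) = 105/118 = 0.8898

0.8898


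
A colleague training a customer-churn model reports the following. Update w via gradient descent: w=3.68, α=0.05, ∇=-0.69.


w_new = w - α·∇
= 3.68 - 0.05·-0.69
= 3.68 + 0.0345
= 3.7145

3.7145


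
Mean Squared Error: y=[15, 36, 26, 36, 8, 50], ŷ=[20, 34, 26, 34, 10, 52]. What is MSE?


Squared errors: (15-20)²=25, (36-34)²=4, (26-26)²=0, (36-34)²=4, (8-10)²=4, (50-52)²=4
Sum = 41
MSE = 41/6 = 41/6

41/6


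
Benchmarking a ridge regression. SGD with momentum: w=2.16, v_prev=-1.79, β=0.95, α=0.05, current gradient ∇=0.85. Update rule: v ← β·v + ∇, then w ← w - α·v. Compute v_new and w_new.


v_new = 0.95·-1.79 + 0.85 = -1.7005 + 0.85 = -0.8505
w_new = 2.16 - 0.05·-0.8505 = 2.16 + 0.042525 = 2.202525

v_new=-0.8505, w_new=2.202525


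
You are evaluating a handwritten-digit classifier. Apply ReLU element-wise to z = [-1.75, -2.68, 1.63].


ReLU(-1.75) = max(0, -1.75) = 0.0
ReLU(-2.68) = max(0, -2.68) = 0.0
ReLU(1.63) = max(0, 1.63) = 1.63
result = [0.0, 0.0, 1.63]

[0.0, 0.0, 1.63]


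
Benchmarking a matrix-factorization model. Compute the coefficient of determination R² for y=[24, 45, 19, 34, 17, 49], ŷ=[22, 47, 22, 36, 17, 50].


ȳ = 31.3333
SS_res = Σ(y-ŷ)² = 22
SS_tot = Σ(y-ȳ)² = 917.33
R² = 1 - SS_res/SS_tot = 1 - 0.024 = 0.976

0.976


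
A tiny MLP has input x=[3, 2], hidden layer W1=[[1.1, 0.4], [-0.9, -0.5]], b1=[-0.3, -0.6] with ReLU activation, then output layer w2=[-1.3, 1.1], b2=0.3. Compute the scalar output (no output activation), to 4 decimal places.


z1[0] = (1.1)·(3) + (0.4)·(2) - 0.3 = 3.8
z1[1] = (-0.9)·(3) + (-0.5)·(2) - 0.6 = -4.3
h = ReLU(z1) = [3.8, 0.0]
output = (-1.3)·(3.8) + (1.1)·(0.0) + 0.3 = -4.64

-4.64


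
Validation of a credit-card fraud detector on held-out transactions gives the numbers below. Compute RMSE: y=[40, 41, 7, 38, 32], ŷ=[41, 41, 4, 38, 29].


MSE = 19/5 = 3.8
RMSE = √(19/5) = 1.9494

1.9494


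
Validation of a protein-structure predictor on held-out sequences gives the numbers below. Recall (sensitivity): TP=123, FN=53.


Recall = TP/(TP+FN)
= 123/(123+53)
= 123/176 = 69.89%

69.89%


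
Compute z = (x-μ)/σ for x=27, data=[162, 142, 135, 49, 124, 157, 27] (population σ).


μ = 113.7143, σ = 49.6724
z = (27 - 113.7143)/49.6724 = -1.7457

-1.7457


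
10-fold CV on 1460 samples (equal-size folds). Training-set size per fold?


Fold size = 1460/10 = 146
Training per fold = 1460 - 146 = 1314

1314


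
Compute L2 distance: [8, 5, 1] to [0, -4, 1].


d = √((8-0)² + (5+ 4)² + (1-1)²)
  = √(64 + 81 + 0)
  = √145 = 12.0416

12.0416


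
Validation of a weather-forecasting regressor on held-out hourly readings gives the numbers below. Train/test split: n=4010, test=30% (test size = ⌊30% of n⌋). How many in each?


Test = ⌊4010·30/100⌋ = 1203
Train = 4010 - 1203 = 2807

Train: 2807, Test: 1203


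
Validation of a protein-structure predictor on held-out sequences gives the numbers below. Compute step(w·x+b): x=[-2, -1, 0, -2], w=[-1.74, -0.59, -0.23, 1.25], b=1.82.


z = (-2)·(-1.74) + (-1)·(-0.59) + (0)·(-0.23) + (-2)·(1.25) + 1.82
  = 3.39
step(z) = 1 (z≥0)

1


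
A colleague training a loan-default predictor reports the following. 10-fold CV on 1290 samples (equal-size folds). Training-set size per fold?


Fold size = 1290/10 = 129
Training per fold = 1290 - 129 = 1161

1161


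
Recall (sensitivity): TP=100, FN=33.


Recall = TP/(TP+FN)
= 100/(100+33)
= 100/133 = 75.19%

75.19%


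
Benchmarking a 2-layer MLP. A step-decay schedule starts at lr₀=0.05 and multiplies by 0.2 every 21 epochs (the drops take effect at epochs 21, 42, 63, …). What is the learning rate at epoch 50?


n_drops = ⌊50/21⌋ = 2
lr = 0.05·0.2^2 = 0.05·0.04 = 0.002

0.002


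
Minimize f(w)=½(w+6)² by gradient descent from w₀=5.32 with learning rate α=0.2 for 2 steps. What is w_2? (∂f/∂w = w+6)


step 1: grad = 5.32+6 = 11.32; w = 5.32 - 0.2·(11.32) = 3.056
step 2: grad = 3.056+6 = 9.056; w = 3.056 - 0.2·(9.056) = 1.2448

1.2448


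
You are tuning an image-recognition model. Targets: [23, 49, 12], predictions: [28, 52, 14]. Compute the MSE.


Squared errors: (23-28)²=25, (49-52)²=9, (12-14)²=4
Sum = 38
MSE = 38/3 = 38/3

38/3


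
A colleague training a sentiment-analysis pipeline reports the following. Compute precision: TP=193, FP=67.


Precision = TP/(TP+FP)
= 193/(193+67)
= 193/260 = 74.23%

74.23%


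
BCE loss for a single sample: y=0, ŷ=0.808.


BCE = -[y·ln(p) + (1-y)·ln(1-p)]
= -0 - 1·ln(1-0.808)
= -ln(0.192) = 1.6503

1.6503


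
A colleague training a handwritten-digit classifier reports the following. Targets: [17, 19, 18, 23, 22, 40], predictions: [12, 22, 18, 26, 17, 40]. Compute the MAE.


Absolute errors: |17-12|=5, |19-22|=3, |18-18|=0, |23-26|=3, |22-17|=5, |40-40|=0
Sum = 16
MAE = 16/6 = 8/3

8/3


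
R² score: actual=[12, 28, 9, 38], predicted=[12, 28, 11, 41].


ȳ = 21.75
SS_res = Σ(y-ŷ)² = 13
SS_tot = Σ(y-ȳ)² = 560.75
R² = 1 - SS_res/SS_tot = 1 - 0.0232 = 0.9768

0.9768


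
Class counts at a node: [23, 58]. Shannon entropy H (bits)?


Probabilities: [23/81, 58/81] ≈ [0.284, 0.716]
H = -((23/81)·log₂(23/81) + (58/81)·log₂(58/81))
  = 0.8608 bits

0.8608 bits


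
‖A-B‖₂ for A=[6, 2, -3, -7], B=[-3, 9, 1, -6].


d = √((6+ 3)² + (2-9)² + (-3-1)² + (-7+ 6)²)
  = √(81 + 49 + 16 + 1)
  = √147 = 12.1244

12.1244


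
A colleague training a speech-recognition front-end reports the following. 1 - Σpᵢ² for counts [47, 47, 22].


Probabilities: [47/116, 47/116, 22/116] ≈ [0.4052, 0.4052, 0.1897]
Σpᵢ² = (2209 + 2209 + 484)/116² = 4902/13456
Gini = 1 - Σpᵢ² = 1 - 4902/13456 = 0.6357

0.6357


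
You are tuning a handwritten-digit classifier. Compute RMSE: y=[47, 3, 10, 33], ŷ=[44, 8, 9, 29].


MSE = 51/4 = 12.75
RMSE = √(51/4) = 3.5707

3.5707


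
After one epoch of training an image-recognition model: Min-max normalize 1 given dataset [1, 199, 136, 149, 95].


min=1, max=199
(1-1)/(199-1) = 0/198 = 0.0

0.0


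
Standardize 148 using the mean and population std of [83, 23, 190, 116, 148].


μ = 112, σ = 56.8472
z = (148 - 112)/56.8472 = 0.6333

0.6333


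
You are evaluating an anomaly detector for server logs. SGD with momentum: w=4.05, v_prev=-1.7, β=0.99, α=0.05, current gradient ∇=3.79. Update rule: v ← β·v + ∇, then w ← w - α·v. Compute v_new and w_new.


v_new = 0.99·-1.7 + 3.79 = -1.683 + 3.79 = 2.107
w_new = 4.05 - 0.05·2.107 = 4.05 - 0.10535 = 3.94465

v_new=2.107, w_new=3.94465


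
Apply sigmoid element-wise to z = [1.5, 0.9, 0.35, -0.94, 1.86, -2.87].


σ(1.5) = 1/(1+e^-1.5) = 0.8176
σ(0.9) = 1/(1+e^-0.9) = 0.7109
σ(0.35) = 1/(1+e^-0.35) = 0.5866
σ(-0.94) = 1/(1+e^0.94) = 0.2809
σ(1.86) = 1/(1+e^-1.86) = 0.8653
σ(-2.87) = 1/(1+e^2.87) = 0.0537
result = [0.8176, 0.7109, 0.5866, 0.2809, 0.8653, 0.0537]

[0.8176, 0.7109, 0.5866, 0.2809, 0.8653, 0.0537]


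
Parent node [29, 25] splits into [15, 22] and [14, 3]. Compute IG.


Parent = [29, 25], H_parent = 0.996
H_left = 0.974 (n=37), H_right = 0.6723 (n=17)
H_children = (37/54)·0.974 + (17/54)·0.6723 = 0.879
IG = 0.996 - 0.879 = 0.117

0.117


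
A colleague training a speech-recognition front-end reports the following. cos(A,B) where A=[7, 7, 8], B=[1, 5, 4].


A·B = 7·1 + 7·5 + 8·4 = 74
‖A‖ = √162 = 12.7279, ‖B‖ = √42 = 6.4807
cos = 74/(√162·√42) = 74/√6804 = 0.8971

0.8971


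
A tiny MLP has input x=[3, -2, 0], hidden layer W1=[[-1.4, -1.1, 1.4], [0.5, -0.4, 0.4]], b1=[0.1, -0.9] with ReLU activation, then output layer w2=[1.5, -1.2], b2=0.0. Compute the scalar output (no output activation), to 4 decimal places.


z1[0] = (-1.4)·(3) + (-1.1)·(-2) + (1.4)·(0) + 0.1 = -1.9
z1[1] = (0.5)·(3) + (-0.4)·(-2) + (0.4)·(0) - 0.9 = 1.4
h = ReLU(z1) = [0.0, 1.4]
output = (1.5)·(0.0) + (-1.2)·(1.4) + 0.0 = -1.68

-1.68


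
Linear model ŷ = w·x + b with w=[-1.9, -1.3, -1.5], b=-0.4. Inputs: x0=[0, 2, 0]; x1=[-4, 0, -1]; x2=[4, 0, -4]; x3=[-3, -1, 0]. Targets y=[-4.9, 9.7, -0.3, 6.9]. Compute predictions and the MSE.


ŷ0 = (-1.9)·(0) + (-1.3)·(2) + (-1.5)·(0) - 0.4 = -3.0
ŷ1 = (-1.9)·(-4) + (-1.3)·(0) + (-1.5)·(-1) - 0.4 = 8.7
ŷ2 = (-1.9)·(4) + (-1.3)·(0) + (-1.5)·(-4) - 0.4 = -2.0
ŷ3 = (-1.9)·(-3) + (-1.3)·(-1) + (-1.5)·(0) - 0.4 = 6.6
errors² = [3.61, 1.0, 2.89, 0.09]
MSE = 7.5900/4 = 1.8975

1.8975


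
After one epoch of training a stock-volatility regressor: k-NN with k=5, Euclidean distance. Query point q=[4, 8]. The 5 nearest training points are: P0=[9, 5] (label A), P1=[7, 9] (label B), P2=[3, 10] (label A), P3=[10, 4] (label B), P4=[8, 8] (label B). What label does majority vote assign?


d(q,P0) = 5.831  (label A)
d(q,P1) = 3.1623  (label B)
d(q,P2) = 2.2361  (label A)
d(q,P3) = 7.2111  (label B)
d(q,P4) = 4.0  (label B)
Votes: A=2, B=3
Majority → B

B


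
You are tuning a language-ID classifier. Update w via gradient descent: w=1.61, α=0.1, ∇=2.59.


w_new = w - α·∇
= 1.61 - 0.1·2.59
= 1.61 - 0.259
= 1.351

1.351


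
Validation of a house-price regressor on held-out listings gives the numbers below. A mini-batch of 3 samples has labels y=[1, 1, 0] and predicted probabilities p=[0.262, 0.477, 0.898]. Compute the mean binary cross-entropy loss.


L[0] = -ln(0.262) = 1.3394
L[1] = -ln(0.477) = 0.7402
L[2] = -ln(1-0.898) = -ln(0.102) = 2.2828
mean = (1.3394 + 0.7402 + 2.2828)/3 = 1.4541

1.4541


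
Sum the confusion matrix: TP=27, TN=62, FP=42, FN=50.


Total = TP + TN + FP + FN
= 27 + 62 + 42 + 50
= 181
(Predicted positive: 69, predicted negative: 112)

181


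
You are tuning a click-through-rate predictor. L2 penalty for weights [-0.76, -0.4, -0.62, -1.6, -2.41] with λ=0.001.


‖w‖₂² = (-0.76)² + (-0.4)² + (-0.62)² + (-1.6)² + (-2.41)²
     = 0.5776 + 0.16 + 0.3844 + 2.56 + 5.8081
     = 9.4901
λ·‖w‖₂² = 0.001·9.4901 = 0.00949

0.00949


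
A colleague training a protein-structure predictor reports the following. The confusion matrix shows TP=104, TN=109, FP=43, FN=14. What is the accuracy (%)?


Accuracy = (TP+TN)/(TP+TN+FP+FN)
= (104+109)/(270)
= 213/270 = 78.89%

78.89%


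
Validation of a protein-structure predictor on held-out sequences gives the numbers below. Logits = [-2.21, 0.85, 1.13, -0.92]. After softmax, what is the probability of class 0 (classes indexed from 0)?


Exponentials: e^-2.21=0.1097, e^0.85=2.3396, e^1.13=3.0957, e^-0.92=0.3985
Sum = 5.9435
Softmax = [0.0185, 0.3936, 0.5208, 0.0671]
p[0] = 0.1097/5.9435 = 0.0185

0.0185


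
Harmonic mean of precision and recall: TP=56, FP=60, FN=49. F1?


Precision = 56/116 = 0.4828
Recall = 56/105 = 0.5333
F1 = 2·P·R/(P+R) = 2·TP/(2·TP+FP+FN) = 112/(112+60+49) = 112/221 = 0.5068

0.5068


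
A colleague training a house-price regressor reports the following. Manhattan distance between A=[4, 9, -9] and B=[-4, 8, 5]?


d = |4+ 4| + |9-8| + |-9-5|
  = 8 + 1 + 14
  = 23

23


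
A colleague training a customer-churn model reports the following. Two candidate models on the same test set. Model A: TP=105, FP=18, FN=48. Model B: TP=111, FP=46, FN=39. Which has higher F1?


Model A: P=105/123=0.8537, R=105/153=0.6863, F1=2PR/(P+R)=2TP/(2TP+FP+FN)=210/276=0.7609
Model B: P=111/157=0.707, R=111/150=0.74, F1=2PR/(P+R)=2TP/(2TP+FP+FN)=222/307=0.7231
0.7609 > 0.7231 → Model A

Model A


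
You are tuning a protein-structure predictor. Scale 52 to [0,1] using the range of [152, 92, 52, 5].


min=5, max=152
(52-5)/(152-5) = 47/147 = 0.3197

0.3197


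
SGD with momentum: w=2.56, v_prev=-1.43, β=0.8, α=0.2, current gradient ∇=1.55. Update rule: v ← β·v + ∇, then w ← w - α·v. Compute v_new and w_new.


v_new = 0.8·-1.43 + 1.55 = -1.144 + 1.55 = 0.406
w_new = 2.56 - 0.2·0.406 = 2.56 - 0.0812 = 2.4788

v_new=0.406, w_new=2.4788


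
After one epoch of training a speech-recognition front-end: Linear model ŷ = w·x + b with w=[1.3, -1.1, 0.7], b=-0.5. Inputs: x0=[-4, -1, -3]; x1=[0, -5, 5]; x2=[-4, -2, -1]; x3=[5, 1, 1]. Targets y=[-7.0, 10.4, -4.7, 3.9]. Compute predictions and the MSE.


ŷ0 = (1.3)·(-4) + (-1.1)·(-1) + (0.7)·(-3) - 0.5 = -6.7
ŷ1 = (1.3)·(0) + (-1.1)·(-5) + (0.7)·(5) - 0.5 = 8.5
ŷ2 = (1.3)·(-4) + (-1.1)·(-2) + (0.7)·(-1) - 0.5 = -4.2
ŷ3 = (1.3)·(5) + (-1.1)·(1) + (0.7)·(1) - 0.5 = 5.6
errors² = [0.09, 3.61, 0.25, 2.89]
MSE = 6.8400/4 = 1.71

1.71


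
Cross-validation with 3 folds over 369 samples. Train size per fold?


Fold size = 369/3 = 123
Training per fold = 369 - 123 = 246

246


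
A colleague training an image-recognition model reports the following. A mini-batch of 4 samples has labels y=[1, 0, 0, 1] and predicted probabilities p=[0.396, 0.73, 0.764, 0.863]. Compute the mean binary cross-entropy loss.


L[0] = -ln(0.396) = 0.9263
L[1] = -ln(1-0.73) = -ln(0.27) = 1.3093
L[2] = -ln(1-0.764) = -ln(0.236) = 1.4439
L[3] = -ln(0.863) = 0.1473
mean = (0.9263 + 1.3093 + 1.4439 + 0.1473)/4 = 0.9567

0.9567


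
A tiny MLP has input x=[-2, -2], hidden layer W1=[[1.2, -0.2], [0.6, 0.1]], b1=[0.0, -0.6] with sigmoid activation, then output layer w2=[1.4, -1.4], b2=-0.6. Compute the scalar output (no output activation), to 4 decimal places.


z1[0] = (1.2)·(-2) + (-0.2)·(-2) + 0.0 = -2.0
z1[1] = (0.6)·(-2) + (0.1)·(-2) - 0.6 = -2.0
h = sigmoid(z1) = [0.1192, 0.1192]
output = (1.4)·(0.1192) + (-1.4)·(0.1192) - 0.6 = -0.6

-0.6


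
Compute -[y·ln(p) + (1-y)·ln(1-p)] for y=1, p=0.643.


BCE = -[y·ln(p) + (1-y)·ln(1-p)]
= -1·ln(0.643) - 0
= -ln(0.643) = 0.4416

0.4416


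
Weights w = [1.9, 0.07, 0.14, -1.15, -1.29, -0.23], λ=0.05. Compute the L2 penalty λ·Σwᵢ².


‖w‖₂² = (1.9)² + (0.07)² + (0.14)² + (-1.15)² + (-1.29)² + (-0.23)²
     = 3.61 + 0.0049 + 0.0196 + 1.3225 + 1.6641 + 0.0529
     = 6.674
λ·‖w‖₂² = 0.05·6.674 = 0.3337

0.3337


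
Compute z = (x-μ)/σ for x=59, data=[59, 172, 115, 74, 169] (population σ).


μ = 117.8, σ = 46.782
z = (59 - 117.8)/46.782 = -1.2569

-1.2569


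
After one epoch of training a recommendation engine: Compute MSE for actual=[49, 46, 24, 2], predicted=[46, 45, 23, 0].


Squared errors: (49-46)²=9, (46-45)²=1, (24-23)²=1, (2-0)²=4
Sum = 15
MSE = 15/4 = 15/4

15/4


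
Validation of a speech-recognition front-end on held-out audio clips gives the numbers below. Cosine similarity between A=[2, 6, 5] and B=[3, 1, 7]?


A·B = 2·3 + 6·1 + 5·7 = 47
‖A‖ = √65 = 8.0623, ‖B‖ = √59 = 7.6811
cos = 47/(√65·√59) = 47/√3835 = 0.759

0.759


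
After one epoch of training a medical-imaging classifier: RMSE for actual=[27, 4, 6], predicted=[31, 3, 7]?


MSE = 18/3 = 6
RMSE = √(18/3) = 2.4495

2.4495


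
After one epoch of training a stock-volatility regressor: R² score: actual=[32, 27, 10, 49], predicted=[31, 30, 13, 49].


ȳ = 29.5
SS_res = Σ(y-ŷ)² = 19
SS_tot = Σ(y-ȳ)² = 773
R² = 1 - SS_res/SS_tot = 1 - 0.0246 = 0.9754

0.9754


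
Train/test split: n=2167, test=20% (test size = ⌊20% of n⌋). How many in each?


Test = ⌊2167·20/100⌋ = 433
Train = 2167 - 433 = 1734

Train: 1734, Test: 433


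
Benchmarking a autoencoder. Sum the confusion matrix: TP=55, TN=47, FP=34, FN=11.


Total = TP + TN + FP + FN
= 55 + 47 + 34 + 11
= 147
(Predicted positive: 89, predicted negative: 58)

147


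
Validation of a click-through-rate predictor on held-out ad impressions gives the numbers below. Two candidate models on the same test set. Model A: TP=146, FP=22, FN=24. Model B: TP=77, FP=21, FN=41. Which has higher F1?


Model A: P=146/168=0.869, R=146/170=0.8588, F1=2PR/(P+R)=2TP/(2TP+FP+FN)=292/338=0.8639
Model B: P=77/98=0.7857, R=77/118=0.6525, F1=2PR/(P+R)=2TP/(2TP+FP+FN)=154/216=0.713
0.8639 > 0.713 → Model A

Model A


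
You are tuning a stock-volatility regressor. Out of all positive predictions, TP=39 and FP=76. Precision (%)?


Precision = TP/(TP+FP)
= 39/(39+76)
= 39/115 = 33.91%

33.91%


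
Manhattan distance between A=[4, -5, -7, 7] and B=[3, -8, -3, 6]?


d = |4-3| + |-5+ 8| + |-7+ 3| + |7-6|
  = 1 + 3 + 4 + 1
  = 9

9


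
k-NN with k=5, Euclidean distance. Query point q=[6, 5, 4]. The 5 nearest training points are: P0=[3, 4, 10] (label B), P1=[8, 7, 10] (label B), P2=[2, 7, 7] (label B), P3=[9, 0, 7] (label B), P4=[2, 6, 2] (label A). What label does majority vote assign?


d(q,P0) = 6.7823  (label B)
d(q,P1) = 6.6332  (label B)
d(q,P2) = 5.3852  (label B)
d(q,P3) = 6.5574  (label B)
d(q,P4) = 4.5826  (label A)
Votes: A=1, B=4
Majority → B

B


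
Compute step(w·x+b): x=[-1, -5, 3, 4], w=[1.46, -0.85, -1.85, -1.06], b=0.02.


z = (-1)·(1.46) + (-5)·(-0.85) + (3)·(-1.85) + (4)·(-1.06) + 0.02
  = -6.98
step(z) = 0 (z<0)

0


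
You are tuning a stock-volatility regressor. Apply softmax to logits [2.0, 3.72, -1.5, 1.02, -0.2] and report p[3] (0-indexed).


Exponentials: e^2.0=7.3891, e^3.72=41.2644, e^-1.5=0.2231, e^1.02=2.7732, e^-0.2=0.8187
Sum = 52.4685
Softmax = [0.1408, 0.7865, 0.0043, 0.0529, 0.0156]
p[3] = 2.7732/52.4685 = 0.0529

0.0529


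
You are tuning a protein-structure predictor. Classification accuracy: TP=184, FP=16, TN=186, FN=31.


Accuracy = (TP+TN)/(TP+TN+FP+FN)
= (184+186)/(417)
= 370/417 = 88.73%

88.73%


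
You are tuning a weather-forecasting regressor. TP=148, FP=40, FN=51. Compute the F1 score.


Precision = 148/188 = 0.7872
Recall = 148/199 = 0.7437
F1 = 2·P·R/(P+R) = 2·TP/(2·TP+FP+FN) = 296/(296+40+51) = 296/387 = 0.7649

0.7649


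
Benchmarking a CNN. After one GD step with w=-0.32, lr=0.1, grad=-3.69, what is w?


w_new = w - α·∇
= -0.32 - 0.1·-3.69
= -0.32 + 0.369
= 0.049

0.049


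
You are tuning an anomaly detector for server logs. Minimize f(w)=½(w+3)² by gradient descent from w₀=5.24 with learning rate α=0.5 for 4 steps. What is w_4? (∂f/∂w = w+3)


step 1: grad = 5.24+3 = 8.24; w = 5.24 - 0.5·(8.24) = 1.12
step 2: grad = 1.12+3 = 4.12; w = 1.12 - 0.5·(4.12) = -0.94
step 3: grad = -0.94+3 = 2.06; w = -0.94 - 0.5·(2.06) = -1.97
step 4: grad = -1.97+3 = 1.03; w = -1.97 - 0.5·(1.03) = -2.485

-2.485


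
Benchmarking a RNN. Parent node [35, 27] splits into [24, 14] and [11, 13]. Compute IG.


Parent = [35, 27], H_parent = 0.988
H_left = 0.9495 (n=38), H_right = 0.995 (n=24)
H_children = (38/62)·0.9495 + (24/62)·0.995 = 0.9671
IG = 0.988 - 0.9671 = 0.0209

0.0209


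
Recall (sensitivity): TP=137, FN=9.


Recall = TP/(TP+FN)
= 137/(137+9)
= 137/146 = 93.84%

93.84%


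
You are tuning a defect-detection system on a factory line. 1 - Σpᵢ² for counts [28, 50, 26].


Probabilities: [28/104, 50/104, 26/104] ≈ [0.2692, 0.4808, 0.25]
Σpᵢ² = (784 + 2500 + 676)/104² = 3960/10816
Gini = 1 - Σpᵢ² = 1 - 3960/10816 = 0.6339

0.6339


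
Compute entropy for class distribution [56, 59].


Probabilities: [56/115, 59/115] ≈ [0.487, 0.513]
H = -((56/115)·log₂(56/115) + (59/115)·log₂(59/115))
  = 0.9995 bits

0.9995 bits


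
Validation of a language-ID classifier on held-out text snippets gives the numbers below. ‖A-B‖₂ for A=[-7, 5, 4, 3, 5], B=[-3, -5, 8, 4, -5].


d = √((-7+ 3)² + (5+ 5)² + (4-8)² + (3-4)² + (5+ 5)²)
  = √(16 + 100 + 16 + 1 + 100)
  = √233 = 15.2643

15.2643


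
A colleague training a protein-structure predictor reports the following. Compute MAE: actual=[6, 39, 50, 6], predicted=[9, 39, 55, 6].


Absolute errors: |6-9|=3, |39-39|=0, |50-55|=5, |6-6|=0
Sum = 8
MAE = 8/4 = 2

2
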